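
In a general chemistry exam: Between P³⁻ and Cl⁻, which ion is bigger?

Isoelectronic series (18 e⁻ each). Size is set by nuclear charge: more protons means a smaller ion. Cl⁻ (Z=17), P³⁻ (Z=15).

P³⁻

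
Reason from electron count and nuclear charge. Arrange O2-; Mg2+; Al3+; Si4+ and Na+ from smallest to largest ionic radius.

Each ion has 10 electrons. The ranking follows nuclear charge in reverse — greater Z gives a smaller radius. Si4+ (Z=14), Al3+ (Z=13), Mg2+ (Z=12), Na+ (Z=11), O2- (Z=8).

Si4+ < Al3+ < Mg2+ < Na+ < O2-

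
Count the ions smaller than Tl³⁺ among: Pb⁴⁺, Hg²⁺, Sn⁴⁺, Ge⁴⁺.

Tabulating Z and e⁻: Ge⁴⁺ has 28 e⁻ (Z=32), Sn⁴⁺ has 46 e⁻ (Z=50), Pb⁴⁺ has 78 e⁻ (Z=82), Tl³⁺ has 78 e⁻ (Z=81), Hg²⁺ has 78 e⁻ (Z=80). Ge⁴⁺ < Sn⁴⁺ (same group, 1 shell fewer); Sn⁴⁺ < Pb⁴⁺ (same group, 1 shell fewer); Pb⁴⁺ < Tl³⁺ (both 78 e⁻, Z=82>81); Tl³⁺ < Hg²⁺ (isoelectronic, higher Z=81 is smaller).
Ordering all of them (including Tl³⁺) by radius gives Ge⁴⁺ < Sn⁴⁺ < Pb⁴⁺ < Tl³⁺ < Hg²⁺. That's 3.

3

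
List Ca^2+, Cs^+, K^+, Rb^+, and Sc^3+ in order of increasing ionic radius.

Tabulating Z and e⁻: Sc^3+: 18 e⁻, Z=21, Ca^2+: 18 e⁻, Z=20, K^+: 18 e⁻, Z=19, Rb^+: 36 e⁻, Z=37, Cs^+: 54 e⁻, Z=55. Sc^3+ < Ca^2+ (isoelectronic, higher Z=21 is smaller); Ca^2+ < K^+ (both 18 e⁻, Z=20>19); K^+ < Rb^+ (same group, period 4 vs 5); Rb^+ < Cs^+ (same group, period 5 vs 6).

Sc^3+ < Ca^2+ < K^+ < Rb^+ < Cs^+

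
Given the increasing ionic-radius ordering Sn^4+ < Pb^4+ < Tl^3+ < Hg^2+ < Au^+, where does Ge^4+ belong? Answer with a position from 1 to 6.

1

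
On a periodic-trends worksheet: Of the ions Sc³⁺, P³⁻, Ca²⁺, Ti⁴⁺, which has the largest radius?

P³⁻

All of these have 18 electrons (isoelectronic). With the same electron cloud, the ion with the most protons pulls it in tightest. Nuclear charges: Ti⁴⁺ (Z=22), Sc³⁺ (Z=21), Ca²⁺ (Z=20), P³⁻ (Z=15). Highest Z is smallest.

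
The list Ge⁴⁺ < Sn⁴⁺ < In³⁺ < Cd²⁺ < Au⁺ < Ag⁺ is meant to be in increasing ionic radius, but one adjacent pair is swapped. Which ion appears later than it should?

Ag⁺

The pair Au⁺, Ag⁺ is the wrong way round — Ag⁺ and Au⁺ are in one column with the same charge; the lighter period-5 ion has one fewer shell and is smaller. All other adjacent pairs agree with periodic trends, so Ag⁺ is the misplaced ion.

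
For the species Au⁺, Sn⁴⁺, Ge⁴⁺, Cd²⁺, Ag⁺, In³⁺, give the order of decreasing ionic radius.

Au⁺ > Ag⁺ > Cd²⁺ > In³⁺ > Sn⁴⁺ > Ge⁴⁺

Tabulating Z and e⁻: Ge⁴⁺: 28 e⁻, Z=32, Sn⁴⁺: 46 e⁻, Z=50, In³⁺: 46 e⁻, Z=49, Cd²⁺: 46 e⁻, Z=48, Ag⁺: 46 e⁻, Z=47, Au⁺: 78 e⁻, Z=79. Ge⁴⁺ < Sn⁴⁺ (same group, period 4 vs 5); Sn⁴⁺ < In³⁺ (both 46 e⁻, Z=50>49); In³⁺ < Cd²⁺ (isoelectronic, higher Z=49 is smaller); Cd²⁺ < Ag⁺ (isoelectronic, higher Z=48 is smaller); Ag⁺ < Au⁺ (same group, period 5 vs 6).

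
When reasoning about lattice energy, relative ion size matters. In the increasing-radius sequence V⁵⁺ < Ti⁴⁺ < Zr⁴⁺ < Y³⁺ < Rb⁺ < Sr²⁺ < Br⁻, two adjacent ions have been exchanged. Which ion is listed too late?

Compare adjacent ions: Sr²⁺ and Rb⁺ share 36 electrons; the higher nuclear charge on Sr (Z=38) contracts it more, so Sr²⁺ < Rb⁺ — yet in this increasing list Rb⁺ sits before Sr²⁺. Nothing else is reversed, so Sr²⁺ should move one place to the left.

Sr²⁺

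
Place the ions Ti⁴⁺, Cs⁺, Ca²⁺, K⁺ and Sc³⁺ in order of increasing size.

Ti⁴⁺ < Sc³⁺ < Ca²⁺ < K⁺ < Cs⁺

Ti⁴⁺ (Z=22, 18 e⁻), Sc³⁺ (Z=21, 18 e⁻), Ca²⁺ (Z=20, 18 e⁻), K⁺ (Z=19, 18 e⁻), Cs⁺ (Z=55, 54 e⁻). Ti⁴⁺ < Sc³⁺ (isoelectronic, higher Z=22 is smaller); Sc³⁺ < Ca²⁺ (isoelectronic, higher Z=21 is smaller); Ca²⁺ < K⁺ (isoelectronic, higher Z=20 is smaller); K⁺ < Cs⁺ (same group, period 4 vs 6).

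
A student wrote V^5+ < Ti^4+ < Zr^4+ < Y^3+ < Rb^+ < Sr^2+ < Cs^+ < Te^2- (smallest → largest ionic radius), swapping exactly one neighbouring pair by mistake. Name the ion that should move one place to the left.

Scanning neighbour by neighbour, only Rb^+/Sr^2+ violates a trend: they are isoelectronic (36 e⁻) and Sr has more protons than Rb (38 vs 37), making Sr^2+ smaller. That makes Sr^2+ the one sitting a position late relative to where it belongs.

Sr^2+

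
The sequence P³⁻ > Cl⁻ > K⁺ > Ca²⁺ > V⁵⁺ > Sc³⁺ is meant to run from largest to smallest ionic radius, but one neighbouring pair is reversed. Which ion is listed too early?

V⁵⁺

Compare adjacent ions: both have 18 electrons but Z(V)=23 > Z(Sc)=21, so V⁵⁺ should be the smaller of the two — yet in this decreasing list V⁵⁺ sits before Sc³⁺. Nothing else is reversed, so V⁵⁺ should move one place to the right.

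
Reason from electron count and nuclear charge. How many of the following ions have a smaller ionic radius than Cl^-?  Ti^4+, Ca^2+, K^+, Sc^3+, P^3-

4

All of these have 18 electrons (isoelectronic). With the same electron cloud, the ion with the most protons pulls it in tightest. Nuclear charges: Ti^4+ (Z=22), Sc^3+ (Z=21), Ca^2+ (Z=20), K^+ (Z=19), Cl^- (Z=17), P^3- (Z=15). Highest Z is smallest.
Placing each against Cl^-: smaller — Ti^4+, Sc^3+, Ca^2+, K^+; larger — P^3-. Count: 4.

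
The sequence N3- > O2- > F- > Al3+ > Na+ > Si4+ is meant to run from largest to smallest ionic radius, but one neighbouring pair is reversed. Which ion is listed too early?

Al3+

The pair Al3+, Na+ is the wrong way round — they are isoelectronic (10 e⁻) and Al has more protons than Na (13 vs 11), making Al3+ smaller. All other adjacent pairs agree with periodic trends, so Al3+ is the misplaced ion.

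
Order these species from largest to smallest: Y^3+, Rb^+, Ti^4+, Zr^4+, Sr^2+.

Rb^+ > Sr^2+ > Y^3+ > Zr^4+ > Ti^4+

Ti^4+ has 18 e⁻ (Z=22), Zr^4+ has 36 e⁻ (Z=40), Y^3+ has 36 e⁻ (Z=39), Sr^2+ has 36 e⁻ (Z=38), Rb^+ has 36 e⁻ (Z=37). Ti^4+ < Zr^4+ (same group, period 4 vs 5); Zr^4+ < Y^3+ (isoelectronic, higher Z=40 is smaller); Y^3+ < Sr^2+ (both 36 e⁻, Z=39>38); Sr^2+ < Rb^+ (isoelectronic, higher Z=38 is smaller).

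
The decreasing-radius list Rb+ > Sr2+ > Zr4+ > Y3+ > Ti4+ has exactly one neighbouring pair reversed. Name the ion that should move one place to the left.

Y3+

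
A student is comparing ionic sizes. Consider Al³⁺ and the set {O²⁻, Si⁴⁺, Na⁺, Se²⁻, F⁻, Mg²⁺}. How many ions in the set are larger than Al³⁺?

5

Si⁴⁺: 10 e⁻, Z=14, Al³⁺: 10 e⁻, Z=13, Mg²⁺: 10 e⁻, Z=12, Na⁺: 10 e⁻, Z=11, F⁻: 10 e⁻, Z=9, O²⁻: 10 e⁻, Z=8, Se²⁻: 36 e⁻, Z=34. Si⁴⁺ < Al³⁺ (both 10 e⁻, Z=14>13); Al³⁺ < Mg²⁺ (both 10 e⁻, Z=13>12); Mg²⁺ < Na⁺ (both 10 e⁻, Z=12>11); Na⁺ < F⁻ (isoelectronic, higher Z=11 is smaller); F⁻ < O²⁻ (both 10 e⁻, Z=9>8); O²⁻ < Se²⁻ (same group, 2 shells fewer).
Ordering all of them (including Al³⁺) by radius gives Si⁴⁺ < Al³⁺ < Mg²⁺ < Na⁺ < F⁻ < O²⁻ < Se²⁻. Count: 5.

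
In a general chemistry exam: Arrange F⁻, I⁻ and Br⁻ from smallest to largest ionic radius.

F⁻ < Br⁻ < I⁻

All are in the same group with charge -1. Radius grows down the group as n (the outermost shell) increases.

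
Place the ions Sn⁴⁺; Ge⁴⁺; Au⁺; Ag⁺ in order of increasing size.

Ge⁴⁺ < Sn⁴⁺ < Ag⁺ < Au⁺

First list Z and electron count for each: Ge⁴⁺ (Z=32, 28 e⁻), Sn⁴⁺ (Z=50, 46 e⁻), Ag⁺ (Z=47, 46 e⁻), Au⁺ (Z=79, 78 e⁻). Ge⁴⁺ < Sn⁴⁺ (same group, period 4 vs 5); Sn⁴⁺ < Ag⁺ (both 46 e⁻, Z=50>47); Ag⁺ < Au⁺ (same group, 1 shell fewer).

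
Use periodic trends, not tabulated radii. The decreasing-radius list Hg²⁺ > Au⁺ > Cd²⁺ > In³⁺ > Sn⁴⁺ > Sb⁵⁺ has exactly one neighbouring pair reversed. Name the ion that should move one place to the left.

Au⁺

Check each adjacent pair. Hg²⁺ and Au⁺ are reversed: they are isoelectronic (78 e⁻) and Hg has more protons than Au (80 vs 79), making Hg²⁺ smaller. No other neighbouring pair contradicts the periodic trends, so Au⁺ is the ion listed too late.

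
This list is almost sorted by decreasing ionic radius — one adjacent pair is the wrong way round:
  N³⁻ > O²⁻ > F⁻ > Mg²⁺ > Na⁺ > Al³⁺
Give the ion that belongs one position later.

Mg²⁺

Scanning neighbour by neighbour, only Mg²⁺/Na⁺ violates a trend: they are isoelectronic (10 e⁻) and Mg has more protons than Na (12 vs 11), making Mg²⁺ smaller. That makes Mg²⁺ the one sitting a position early relative to where it belongs.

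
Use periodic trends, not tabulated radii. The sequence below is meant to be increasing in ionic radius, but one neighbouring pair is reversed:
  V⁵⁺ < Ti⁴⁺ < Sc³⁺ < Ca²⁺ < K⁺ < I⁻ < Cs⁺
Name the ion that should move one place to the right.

The pair I⁻, Cs⁺ is the wrong way round — they are isoelectronic (54 e⁻) and Cs has more protons than I (55 vs 53), making Cs⁺ smaller. All other adjacent pairs agree with periodic trends, so I⁻ is the misplaced ion.

I⁻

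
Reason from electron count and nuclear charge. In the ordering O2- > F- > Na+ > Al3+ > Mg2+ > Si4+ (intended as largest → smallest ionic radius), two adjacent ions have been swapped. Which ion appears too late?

Mg2+

Check each adjacent pair. Al3+ and Mg2+ are reversed: Al3+ and Mg2+ share 10 electrons; the higher nuclear charge on Al (Z=13) contracts it more, so Al3+ < Mg2+. No other neighbouring pair contradicts the periodic trends, so Mg2+ is the ion listed too late.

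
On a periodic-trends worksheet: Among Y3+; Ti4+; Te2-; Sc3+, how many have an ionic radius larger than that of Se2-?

1

First list Z and electron count for each: Ti4+: 18 e⁻, Z=22, Sc3+: 18 e⁻, Z=21, Y3+: 36 e⁻, Z=39, Se2-: 36 e⁻, Z=34, Te2-: 54 e⁻, Z=52. Ti4+ < Sc3+ (both 18 e⁻, Z=22>21); Sc3+ < Y3+ (same group, 1 shell fewer); Y3+ < Se2- (both 36 e⁻, Z=39>34); Se2- < Te2- (same group, period 4 vs 5).
Overall: Ti4+ < Sc3+ < Y3+ < Se2- < Te2-. Se2- has 3 below it and 1 above. Count: 1.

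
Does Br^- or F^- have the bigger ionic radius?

Br^-

Same group, same charge. Going down the group adds an extra shell of electrons, so the ion gets larger: F^- is highest in the group and smallest.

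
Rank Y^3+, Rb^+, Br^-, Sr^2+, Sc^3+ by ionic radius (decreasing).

First list Z and electron count for each: Sc^3+ has 18 e⁻ (Z=21), Y^3+ has 36 e⁻ (Z=39), Sr^2+ has 36 e⁻ (Z=38), Rb^+ has 36 e⁻ (Z=37), Br^- has 36 e⁻ (Z=35). Sc^3+ < Y^3+ (same group, period 4 vs 5); Y^3+ < Sr^2+ (both 36 e⁻, Z=39>38); Sr^2+ < Rb^+ (both 36 e⁻, Z=38>37); Rb^+ < Br^- (isoelectronic, higher Z=37 is smaller).

Br^- > Rb^+ > Sr^2+ > Y^3+ > Sc^3+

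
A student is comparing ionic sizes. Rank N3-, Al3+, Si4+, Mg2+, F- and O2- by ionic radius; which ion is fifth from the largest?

Isoelectronic series (10 e⁻ each). Size is set by nuclear charge: more protons means a smaller ion. Si4+ (Z=14), Al3+ (Z=13), Mg2+ (Z=12), F- (Z=9), O2- (Z=8), N3- (Z=7).
Full ascending order: Si4+ < Al3+ < Mg2+ < F- < O2- < N3-. Counting from the largest, position 5 is Al3+.

Al3+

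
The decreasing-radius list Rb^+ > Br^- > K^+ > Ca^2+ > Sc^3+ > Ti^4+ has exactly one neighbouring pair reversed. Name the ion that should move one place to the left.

Br^-

The pair Rb^+, Br^- is the wrong way round — Rb^+ and Br^- share 36 electrons; the higher nuclear charge on Rb (Z=37) contracts it more, so Rb^+ < Br^-. All other adjacent pairs agree with periodic trends, so Br^- is the misplaced ion.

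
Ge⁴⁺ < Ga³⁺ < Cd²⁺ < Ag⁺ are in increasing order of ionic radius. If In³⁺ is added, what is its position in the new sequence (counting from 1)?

Work out protons and electrons: Ge⁴⁺: 28 e⁻, Z=32, Ga³⁺: 28 e⁻, Z=31, In³⁺: 46 e⁻, Z=49, Cd²⁺: 46 e⁻, Z=48, Ag⁺: 46 e⁻, Z=47. Ge⁴⁺ < Ga³⁺ (both 28 e⁻, Z=32>31); Ga³⁺ < In³⁺ (same group, 1 shell fewer); In³⁺ < Cd²⁺ (isoelectronic, higher Z=49 is smaller); Cd²⁺ < Ag⁺ (both 46 e⁻, Z=48>47).
With In³⁺ included the full order is Ge⁴⁺ < Ga³⁺ < In³⁺ < Cd²⁺ < Ag⁺, so it takes position 3.

3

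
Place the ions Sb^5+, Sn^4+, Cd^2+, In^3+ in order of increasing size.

These species are isoelectronic with 46 electrons. The only difference is the number of protons: Sb^5+ (Z=51), Sn^4+ (Z=50), In^3+ (Z=49), Cd^2+ (Z=48). The strongest nuclear pull (Sb^5+) gives the smallest ion.

Sb^5+ < Sn^4+ < In^3+ < Cd^2+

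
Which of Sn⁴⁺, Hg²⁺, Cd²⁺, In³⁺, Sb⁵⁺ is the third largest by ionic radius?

In³⁺

Electron counts and nuclear charges: Sb⁵⁺: 46 e⁻, Z=51, Sn⁴⁺: 46 e⁻, Z=50, In³⁺: 46 e⁻, Z=49, Cd²⁺: 46 e⁻, Z=48, Hg²⁺: 78 e⁻, Z=80. Sb⁵⁺ < Sn⁴⁺ (isoelectronic, higher Z=51 is smaller); Sn⁴⁺ < In³⁺ (both 46 e⁻, Z=50>49); In³⁺ < Cd²⁺ (both 46 e⁻, Z=49>48); Cd²⁺ < Hg²⁺ (same group, 1 shell fewer).
Full ascending order: Sb⁵⁺ < Sn⁴⁺ < In³⁺ < Cd²⁺ < Hg²⁺. Counting from the largest, position 3 is In³⁺.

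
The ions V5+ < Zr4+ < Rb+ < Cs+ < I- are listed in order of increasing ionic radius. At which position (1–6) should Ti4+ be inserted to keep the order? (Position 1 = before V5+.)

Work out protons and electrons: V5+ has 18 e⁻ (Z=23), Ti4+ has 18 e⁻ (Z=22), Zr4+ has 36 e⁻ (Z=40), Rb+ has 36 e⁻ (Z=37), Cs+ has 54 e⁻ (Z=55), I- has 54 e⁻ (Z=53). V5+ < Ti4+ (both 18 e⁻, Z=23>22); Ti4+ < Zr4+ (same group, period 4 vs 5); Zr4+ < Rb+ (both 36 e⁻, Z=40>37); Rb+ < Cs+ (same group, period 5 vs 6); Cs+ < I- (isoelectronic, higher Z=55 is smaller).
Putting Ti4+ in gives V5+ < Ti4+ < Zr4+ < Rb+ < Cs+ < I-; it lands at slot 2.

2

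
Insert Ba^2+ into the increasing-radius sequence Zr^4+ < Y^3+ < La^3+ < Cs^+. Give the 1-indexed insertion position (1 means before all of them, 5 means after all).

Electron counts and nuclear charges: Zr^4+ has 36 e⁻ (Z=40), Y^3+ has 36 e⁻ (Z=39), La^3+ has 54 e⁻ (Z=57), Ba^2+ has 54 e⁻ (Z=56), Cs^+ has 54 e⁻ (Z=55). Zr^4+ < Y^3+ (both 36 e⁻, Z=40>39); Y^3+ < La^3+ (same group, 1 shell fewer); La^3+ < Ba^2+ (both 54 e⁻, Z=57>56); Ba^2+ < Cs^+ (both 54 e⁻, Z=56>55).
With Ba^2+ included the full order is Zr^4+ < Y^3+ < La^3+ < Ba^2+ < Cs^+, so it takes position 4.

4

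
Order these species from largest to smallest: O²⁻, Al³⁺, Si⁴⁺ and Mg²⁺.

O²⁻ > Mg²⁺ > Al³⁺ > Si⁴⁺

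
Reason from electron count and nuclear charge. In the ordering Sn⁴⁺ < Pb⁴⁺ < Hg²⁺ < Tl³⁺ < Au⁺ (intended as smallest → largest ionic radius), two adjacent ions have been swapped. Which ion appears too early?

Hg²⁺

The pair Hg²⁺, Tl³⁺ is the wrong way round — Tl³⁺ and Hg²⁺ share 78 electrons; the higher nuclear charge on Tl (Z=81) contracts it more, so Tl³⁺ < Hg²⁺. All other adjacent pairs agree with periodic trends, so Hg²⁺ is the misplaced ion.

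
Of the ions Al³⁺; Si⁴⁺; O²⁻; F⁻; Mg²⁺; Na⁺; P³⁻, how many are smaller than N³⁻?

6

Electron counts and nuclear charges: Si⁴⁺ (Z=14, 10 e⁻), Al³⁺ (Z=13, 10 e⁻), Mg²⁺ (Z=12, 10 e⁻), Na⁺ (Z=11, 10 e⁻), F⁻ (Z=9, 10 e⁻), O²⁻ (Z=8, 10 e⁻), N³⁻ (Z=7, 10 e⁻), P³⁻ (Z=15, 18 e⁻). Si⁴⁺ < Al³⁺ (both 10 e⁻, Z=14>13); Al³⁺ < Mg²⁺ (isoelectronic, higher Z=13 is smaller); Mg²⁺ < Na⁺ (isoelectronic, higher Z=12 is smaller); Na⁺ < F⁻ (isoelectronic, higher Z=11 is smaller); F⁻ < O²⁻ (both 10 e⁻, Z=9>8); O²⁻ < N³⁻ (isoelectronic, higher Z=8 is smaller); N³⁻ < P³⁻ (same group, 1 shell fewer).
Placing each against N³⁻: smaller — Si⁴⁺, Al³⁺, Mg²⁺, Na⁺, F⁻, O²⁻; larger — P³⁻. Count: 6.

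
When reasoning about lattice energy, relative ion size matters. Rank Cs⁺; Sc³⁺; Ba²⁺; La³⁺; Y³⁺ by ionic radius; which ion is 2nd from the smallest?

Y³⁺

Electron counts and nuclear charges: Sc³⁺: 18 e⁻, Z=21, Y³⁺: 36 e⁻, Z=39, La³⁺: 54 e⁻, Z=57, Ba²⁺: 54 e⁻, Z=56, Cs⁺: 54 e⁻, Z=55. Sc³⁺ < Y³⁺ (same group, 1 shell fewer); Y³⁺ < La³⁺ (same group, 1 shell fewer); La³⁺ < Ba²⁺ (both 54 e⁻, Z=57>56); Ba²⁺ < Cs⁺ (isoelectronic, higher Z=56 is smaller).
Full ascending order: Sc³⁺ < Y³⁺ < La³⁺ < Ba²⁺ < Cs⁺. Counting from the smallest, position 2 is Y³⁺.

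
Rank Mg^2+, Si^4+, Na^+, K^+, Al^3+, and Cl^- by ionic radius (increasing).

Si^4+ < Al^3+ < Mg^2+ < Na^+ < K^+ < Cl^-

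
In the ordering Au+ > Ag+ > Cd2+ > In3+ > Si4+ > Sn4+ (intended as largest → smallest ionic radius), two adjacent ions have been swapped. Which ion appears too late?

Check each adjacent pair. Si4+ and Sn4+ are reversed: Si4+ and Sn4+ are in one column with the same charge; the lighter period-3 ion has 2 fewer shells and is smaller. No other neighbouring pair contradicts the periodic trends, so Sn4+ is the ion listed too late.

Sn4+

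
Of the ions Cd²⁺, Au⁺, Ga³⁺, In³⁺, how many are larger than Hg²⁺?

1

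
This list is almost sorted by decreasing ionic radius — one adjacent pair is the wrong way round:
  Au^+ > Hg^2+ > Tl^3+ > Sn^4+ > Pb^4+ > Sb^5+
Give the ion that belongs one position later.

The pair Sn^4+, Pb^4+ is the wrong way round — same group and charge — period 5 sits above period 6, so Sn^4+ is smaller. All other adjacent pairs agree with periodic trends, so Sn^4+ is the misplaced ion.

Sn^4+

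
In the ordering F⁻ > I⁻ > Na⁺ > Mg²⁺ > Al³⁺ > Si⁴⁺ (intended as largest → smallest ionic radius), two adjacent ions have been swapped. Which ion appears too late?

I⁻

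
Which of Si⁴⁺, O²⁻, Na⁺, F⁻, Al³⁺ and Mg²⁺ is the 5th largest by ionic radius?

Isoelectronic series (10 e⁻ each). Size is set by nuclear charge: more protons means a smaller ion. Si⁴⁺ (Z=14), Al³⁺ (Z=13), Mg²⁺ (Z=12), Na⁺ (Z=11), F⁻ (Z=9), O²⁻ (Z=8).
Ordering: Si⁴⁺ < Al³⁺ < Mg²⁺ < Na⁺ < F⁻ < O²⁻. The 5th largest is Al³⁺.

Al³⁺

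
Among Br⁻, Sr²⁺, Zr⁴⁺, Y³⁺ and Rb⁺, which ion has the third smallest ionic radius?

Each ion has 36 electrons. The ranking follows nuclear charge in reverse — greater Z gives a smaller radius. Zr⁴⁺ (Z=40), Y³⁺ (Z=39), Sr²⁺ (Z=38), Rb⁺ (Z=37), Br⁻ (Z=35).
Full ascending order: Zr⁴⁺ < Y³⁺ < Sr²⁺ < Rb⁺ < Br⁻. Counting from the smallest, position 3 is Sr²⁺.

Sr²⁺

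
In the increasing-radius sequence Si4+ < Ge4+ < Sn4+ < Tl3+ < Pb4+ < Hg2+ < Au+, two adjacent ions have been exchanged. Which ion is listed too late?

Check each adjacent pair. Tl3+ and Pb4+ are reversed: both have 78 electrons but Z(Pb)=82 > Z(Tl)=81, so Pb4+ should be the smaller of the two. No other neighbouring pair contradicts the periodic trends, so Pb4+ is the ion listed too late.

Pb4+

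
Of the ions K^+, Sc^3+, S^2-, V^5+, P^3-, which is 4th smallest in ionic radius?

S^2-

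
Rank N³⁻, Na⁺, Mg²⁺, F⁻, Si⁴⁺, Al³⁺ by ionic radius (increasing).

Si⁴⁺ < Al³⁺ < Mg²⁺ < Na⁺ < F⁻ < N³⁻

Each ion has 10 electrons. The ranking follows nuclear charge in reverse — greater Z gives a smaller radius. Si⁴⁺ (Z=14), Al³⁺ (Z=13), Mg²⁺ (Z=12), Na⁺ (Z=11), F⁻ (Z=9), N³⁻ (Z=7).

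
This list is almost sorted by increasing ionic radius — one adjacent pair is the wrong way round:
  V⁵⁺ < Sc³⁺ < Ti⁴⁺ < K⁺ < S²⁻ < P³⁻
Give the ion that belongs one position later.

Sc³⁺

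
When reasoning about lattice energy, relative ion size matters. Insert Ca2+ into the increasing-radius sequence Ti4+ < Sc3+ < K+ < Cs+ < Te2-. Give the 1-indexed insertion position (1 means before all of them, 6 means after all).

3

Ti4+ has 18 e⁻ (Z=22), Sc3+ has 18 e⁻ (Z=21), Ca2+ has 18 e⁻ (Z=20), K+ has 18 e⁻ (Z=19), Cs+ has 54 e⁻ (Z=55), Te2- has 54 e⁻ (Z=52). Ti4+ < Sc3+ (isoelectronic, higher Z=22 is smaller); Sc3+ < Ca2+ (both 18 e⁻, Z=21>20); Ca2+ < K+ (both 18 e⁻, Z=20>19); K+ < Cs+ (same group, 2 shells fewer); Cs+ < Te2- (both 54 e⁻, Z=55>52).
The complete sequence is Ti4+ < Sc3+ < Ca2+ < K+ < Cs+ < Te2-. Ca2+ sits at position 3.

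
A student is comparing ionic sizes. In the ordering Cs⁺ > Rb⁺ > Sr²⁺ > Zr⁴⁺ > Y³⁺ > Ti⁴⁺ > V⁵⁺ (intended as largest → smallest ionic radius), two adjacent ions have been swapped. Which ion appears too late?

Compare adjacent ions: Zr⁴⁺ and Y³⁺ share 36 electrons; the higher nuclear charge on Zr (Z=40) contracts it more, so Zr⁴⁺ < Y³⁺ — yet in this decreasing list Zr⁴⁺ sits before Y³⁺. Nothing else is reversed, so Y³⁺ should move one place to the left.

Y³⁺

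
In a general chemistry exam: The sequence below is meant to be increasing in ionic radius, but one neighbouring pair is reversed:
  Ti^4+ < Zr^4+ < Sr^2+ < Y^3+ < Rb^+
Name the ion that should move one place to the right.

Sr^2+

Scanning neighbour by neighbour, only Sr^2+/Y^3+ violates a trend: they are isoelectronic (36 e⁻) and Y has more protons than Sr (39 vs 38), making Y^3+ smaller. That makes Sr^2+ the one sitting a position early relative to where it belongs.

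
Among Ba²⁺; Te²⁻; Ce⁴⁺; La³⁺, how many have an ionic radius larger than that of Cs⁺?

These species are isoelectronic with 54 electrons. The only difference is the number of protons: Ce⁴⁺ (Z=58), La³⁺ (Z=57), Ba²⁺ (Z=56), Cs⁺ (Z=55), Te²⁻ (Z=52). The strongest nuclear pull (Ce⁴⁺) gives the smallest ion.
Overall: Ce⁴⁺ < La³⁺ < Ba²⁺ < Cs⁺ < Te²⁻. Cs⁺ has 3 below it and 1 above. Count: 1.

1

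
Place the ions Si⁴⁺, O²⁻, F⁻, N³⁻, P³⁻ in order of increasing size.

Si⁴⁺ < F⁻ < O²⁻ < N³⁻ < P³⁻

Electron counts and nuclear charges: Si⁴⁺: 10 e⁻, Z=14, F⁻: 10 e⁻, Z=9, O²⁻: 10 e⁻, Z=8, N³⁻: 10 e⁻, Z=7, P³⁻: 18 e⁻, Z=15. Si⁴⁺ < F⁻ (isoelectronic, higher Z=14 is smaller); F⁻ < O²⁻ (isoelectronic, higher Z=9 is smaller); O²⁻ < N³⁻ (isoelectronic, higher Z=8 is smaller); N³⁻ < P³⁻ (same group, 1 shell fewer).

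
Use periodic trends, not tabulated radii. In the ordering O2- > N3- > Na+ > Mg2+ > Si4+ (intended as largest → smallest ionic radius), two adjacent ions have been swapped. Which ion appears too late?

N3-

Compare adjacent ions: they are isoelectronic (10 e⁻) and O has more protons than N (8 vs 7), making O2- smaller — yet in this decreasing list O2- sits before N3-. Nothing else is reversed, so N3- should move one place to the left.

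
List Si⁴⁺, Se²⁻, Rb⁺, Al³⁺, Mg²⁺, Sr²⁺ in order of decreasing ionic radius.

Se²⁻ > Rb⁺ > Sr²⁺ > Mg²⁺ > Al³⁺ > Si⁴⁺

Si⁴⁺ has 10 e⁻ (Z=14), Al³⁺ has 10 e⁻ (Z=13), Mg²⁺ has 10 e⁻ (Z=12), Sr²⁺ has 36 e⁻ (Z=38), Rb⁺ has 36 e⁻ (Z=37), Se²⁻ has 36 e⁻ (Z=34). Si⁴⁺ < Al³⁺ (both 10 e⁻, Z=14>13); Al³⁺ < Mg²⁺ (isoelectronic, higher Z=13 is smaller); Mg²⁺ < Sr²⁺ (same group, 2 shells fewer); Sr²⁺ < Rb⁺ (both 36 e⁻, Z=38>37); Rb⁺ < Se²⁻ (both 36 e⁻, Z=37>34).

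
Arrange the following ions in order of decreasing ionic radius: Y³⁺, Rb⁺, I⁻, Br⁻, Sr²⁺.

I⁻ > Br⁻ > Rb⁺ > Sr²⁺ > Y³⁺

Work out protons and electrons: Y³⁺: 36 e⁻, Z=39, Sr²⁺: 36 e⁻, Z=38, Rb⁺: 36 e⁻, Z=37, Br⁻: 36 e⁻, Z=35, I⁻: 54 e⁻, Z=53. Y³⁺ < Sr²⁺ (both 36 e⁻, Z=39>38); Sr²⁺ < Rb⁺ (isoelectronic, higher Z=38 is smaller); Rb⁺ < Br⁻ (isoelectronic, higher Z=37 is smaller); Br⁻ < I⁻ (same group, 1 shell fewer).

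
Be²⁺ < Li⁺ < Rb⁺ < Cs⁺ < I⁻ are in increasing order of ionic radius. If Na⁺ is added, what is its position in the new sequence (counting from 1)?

3

Electron counts and nuclear charges: Be²⁺: 2 e⁻, Z=4, Li⁺: 2 e⁻, Z=3, Na⁺: 10 e⁻, Z=11, Rb⁺: 36 e⁻, Z=37, Cs⁺: 54 e⁻, Z=55, I⁻: 54 e⁻, Z=53. Be²⁺ < Li⁺ (both 2 e⁻, Z=4>3); Li⁺ < Na⁺ (same group, 1 shell fewer); Na⁺ < Rb⁺ (same group, 2 shells fewer); Rb⁺ < Cs⁺ (same group, period 5 vs 6); Cs⁺ < I⁻ (both 54 e⁻, Z=55>53).
With Na⁺ included the full order is Be²⁺ < Li⁺ < Na⁺ < Rb⁺ < Cs⁺ < I⁻, so it takes position 3.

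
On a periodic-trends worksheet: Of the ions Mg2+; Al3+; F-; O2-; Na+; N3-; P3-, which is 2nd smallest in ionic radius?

Mg2+

First list Z and electron count for each: Al3+ (Z=13, 10 e⁻), Mg2+ (Z=12, 10 e⁻), Na+ (Z=11, 10 e⁻), F- (Z=9, 10 e⁻), O2- (Z=8, 10 e⁻), N3- (Z=7, 10 e⁻), P3- (Z=15, 18 e⁻). Al3+ < Mg2+ (both 10 e⁻, Z=13>12); Mg2+ < Na+ (both 10 e⁻, Z=12>11); Na+ < F- (isoelectronic, higher Z=11 is smaller); F- < O2- (isoelectronic, higher Z=9 is smaller); O2- < N3- (isoelectronic, higher Z=8 is smaller); N3- < P3- (same group, period 2 vs 3).
Full ascending order: Al3+ < Mg2+ < Na+ < F- < O2- < N3- < P3-. Counting from the smallest, position 2 is Mg2+.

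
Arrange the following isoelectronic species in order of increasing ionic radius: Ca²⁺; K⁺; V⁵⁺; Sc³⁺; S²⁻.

Isoelectronic series (18 e⁻ each). Size is set by nuclear charge: more protons means a smaller ion. V⁵⁺ (Z=23), Sc³⁺ (Z=21), Ca²⁺ (Z=20), K⁺ (Z=19), S²⁻ (Z=16).

V⁵⁺ < Sc³⁺ < Ca²⁺ < K⁺ < S²⁻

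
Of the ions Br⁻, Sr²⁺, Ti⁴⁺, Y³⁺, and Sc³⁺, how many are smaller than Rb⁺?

4

Tabulating Z and e⁻: Ti⁴⁺ has 18 e⁻ (Z=22), Sc³⁺ has 18 e⁻ (Z=21), Y³⁺ has 36 e⁻ (Z=39), Sr²⁺ has 36 e⁻ (Z=38), Rb⁺ has 36 e⁻ (Z=37), Br⁻ has 36 e⁻ (Z=35). Ti⁴⁺ < Sc³⁺ (both 18 e⁻, Z=22>21); Sc³⁺ < Y³⁺ (same group, 1 shell fewer); Y³⁺ < Sr²⁺ (isoelectronic, higher Z=39 is smaller); Sr²⁺ < Rb⁺ (isoelectronic, higher Z=38 is smaller); Rb⁺ < Br⁻ (both 36 e⁻, Z=37>35).
Ordering all of them (including Rb⁺) by radius gives Ti⁴⁺ < Sc³⁺ < Y³⁺ < Sr²⁺ < Rb⁺ < Br⁻. Count: 4.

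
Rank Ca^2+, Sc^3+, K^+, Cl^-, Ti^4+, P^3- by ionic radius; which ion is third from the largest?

K^+

These species are isoelectronic with 18 electrons. The only difference is the number of protons: Ti^4+ (Z=22), Sc^3+ (Z=21), Ca^2+ (Z=20), K^+ (Z=19), Cl^- (Z=17), P^3- (Z=15). The strongest nuclear pull (Ti^4+) gives the smallest ion.
Ordering: Ti^4+ < Sc^3+ < Ca^2+ < K^+ < Cl^- < P^3-. The third largest is K^+.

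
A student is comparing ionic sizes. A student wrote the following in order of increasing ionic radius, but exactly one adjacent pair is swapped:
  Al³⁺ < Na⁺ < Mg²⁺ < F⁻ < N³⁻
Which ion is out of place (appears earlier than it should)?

Na⁺

The pair Na⁺, Mg²⁺ is the wrong way round — they are isoelectronic (10 e⁻) and Mg has more protons than Na (12 vs 11), making Mg²⁺ smaller. All other adjacent pairs agree with periodic trends, so Na⁺ is the misplaced ion.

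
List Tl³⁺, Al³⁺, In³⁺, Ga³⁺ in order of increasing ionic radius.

Al³⁺ < Ga³⁺ < In³⁺ < Tl³⁺

These ions sit in one column with identical charge. Each step down the periodic table adds a principal shell, increasing the radius.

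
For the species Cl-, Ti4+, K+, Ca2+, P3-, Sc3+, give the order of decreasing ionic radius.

These species are isoelectronic with 18 electrons. The only difference is the number of protons: Ti4+ (Z=22), Sc3+ (Z=21), Ca2+ (Z=20), K+ (Z=19), Cl- (Z=17), P3- (Z=15). The strongest nuclear pull (Ti4+) gives the smallest ion.

P3- > Cl- > K+ > Ca2+ > Sc3+ > Ti4+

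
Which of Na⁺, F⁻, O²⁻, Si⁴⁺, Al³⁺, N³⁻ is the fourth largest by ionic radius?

These species are isoelectronic with 10 electrons. The only difference is the number of protons: Si⁴⁺ (Z=14), Al³⁺ (Z=13), Na⁺ (Z=11), F⁻ (Z=9), O²⁻ (Z=8), N³⁻ (Z=7). The strongest nuclear pull (Si⁴⁺) gives the smallest ion.
That gives Si⁴⁺ < Al³⁺ < Na⁺ < F⁻ < O²⁻ < N³⁻. From the largest end, number 4 is Na⁺.

Na⁺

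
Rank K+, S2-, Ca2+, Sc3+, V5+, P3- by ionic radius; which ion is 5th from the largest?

Each ion has 18 electrons. The ranking follows nuclear charge in reverse — greater Z gives a smaller radius. V5+ (Z=23), Sc3+ (Z=21), Ca2+ (Z=20), K+ (Z=19), S2- (Z=16), P3- (Z=15).
So the order is V5+ < Sc3+ < Ca2+ < K+ < S2- < P3-; the 5th-largest ion is Sc3+.

Sc3+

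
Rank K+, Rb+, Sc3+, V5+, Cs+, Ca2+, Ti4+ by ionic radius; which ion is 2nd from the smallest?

Work out protons and electrons: V5+ has 18 e⁻ (Z=23), Ti4+ has 18 e⁻ (Z=22), Sc3+ has 18 e⁻ (Z=21), Ca2+ has 18 e⁻ (Z=20), K+ has 18 e⁻ (Z=19), Rb+ has 36 e⁻ (Z=37), Cs+ has 54 e⁻ (Z=55). V5+ < Ti4+ (isoelectronic, higher Z=23 is smaller); Ti4+ < Sc3+ (both 18 e⁻, Z=22>21); Sc3+ < Ca2+ (isoelectronic, higher Z=21 is smaller); Ca2+ < K+ (both 18 e⁻, Z=20>19); K+ < Rb+ (same group, 1 shell fewer); Rb+ < Cs+ (same group, 1 shell fewer).
So the order is V5+ < Ti4+ < Sc3+ < Ca2+ < K+ < Rb+ < Cs+; the 2nd-smallest ion is Ti4+.

Ti4+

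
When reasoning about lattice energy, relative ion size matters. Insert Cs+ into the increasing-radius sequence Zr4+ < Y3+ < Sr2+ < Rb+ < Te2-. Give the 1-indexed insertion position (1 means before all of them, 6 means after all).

Electron counts and nuclear charges: Zr4+ has 36 e⁻ (Z=40), Y3+ has 36 e⁻ (Z=39), Sr2+ has 36 e⁻ (Z=38), Rb+ has 36 e⁻ (Z=37), Cs+ has 54 e⁻ (Z=55), Te2- has 54 e⁻ (Z=52). Zr4+ < Y3+ (isoelectronic, higher Z=40 is smaller); Y3+ < Sr2+ (isoelectronic, higher Z=39 is smaller); Sr2+ < Rb+ (isoelectronic, higher Z=38 is smaller); Rb+ < Cs+ (same group, period 5 vs 6); Cs+ < Te2- (isoelectronic, higher Z=55 is smaller).
Putting Cs+ in gives Zr4+ < Y3+ < Sr2+ < Rb+ < Cs+ < Te2-; it lands at slot 5.

5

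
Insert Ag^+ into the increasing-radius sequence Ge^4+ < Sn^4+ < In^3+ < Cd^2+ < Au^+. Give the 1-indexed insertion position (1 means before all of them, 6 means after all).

Tabulating Z and e⁻: Ge^4+ has 28 e⁻ (Z=32), Sn^4+ has 46 e⁻ (Z=50), In^3+ has 46 e⁻ (Z=49), Cd^2+ has 46 e⁻ (Z=48), Ag^+ has 46 e⁻ (Z=47), Au^+ has 78 e⁻ (Z=79). Ge^4+ < Sn^4+ (same group, 1 shell fewer); Sn^4+ < In^3+ (both 46 e⁻, Z=50>49); In^3+ < Cd^2+ (both 46 e⁻, Z=49>48); Cd^2+ < Ag^+ (isoelectronic, higher Z=48 is smaller); Ag^+ < Au^+ (same group, period 5 vs 6).
With Ag^+ included the full order is Ge^4+ < Sn^4+ < In^3+ < Cd^2+ < Ag^+ < Au^+, so it takes position 5.

5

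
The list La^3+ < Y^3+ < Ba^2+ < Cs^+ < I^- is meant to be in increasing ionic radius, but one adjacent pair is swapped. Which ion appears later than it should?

Compare adjacent ions: Y^3+ and La^3+ are in one column with the same charge; the lighter period-5 ion has one fewer shell and is smaller — yet in this increasing list La^3+ sits before Y^3+. Nothing else is reversed, so Y^3+ should move one place to the left.

Y^3+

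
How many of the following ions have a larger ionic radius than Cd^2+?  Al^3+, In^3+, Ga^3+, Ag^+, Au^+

2

Al^3+: 10 e⁻, Z=13, Ga^3+: 28 e⁻, Z=31, In^3+: 46 e⁻, Z=49, Cd^2+: 46 e⁻, Z=48, Ag^+: 46 e⁻, Z=47, Au^+: 78 e⁻, Z=79. Al^3+ < Ga^3+ (same group, 1 shell fewer); Ga^3+ < In^3+ (same group, period 4 vs 5); In^3+ < Cd^2+ (isoelectronic, higher Z=49 is smaller); Cd^2+ < Ag^+ (both 46 e⁻, Z=48>47); Ag^+ < Au^+ (same group, period 5 vs 6).
Overall: Al^3+ < Ga^3+ < In^3+ < Cd^2+ < Ag^+ < Au^+. Cd^2+ has 3 below it and 2 above. That's 2.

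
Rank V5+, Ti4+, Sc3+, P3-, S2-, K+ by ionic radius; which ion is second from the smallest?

Isoelectronic series (18 e⁻ each). Size is set by nuclear charge: more protons means a smaller ion. V5+ (Z=23), Ti4+ (Z=22), Sc3+ (Z=21), K+ (Z=19), S2- (Z=16), P3- (Z=15).
That gives V5+ < Ti4+ < Sc3+ < K+ < S2- < P3-. From the smallest end, number 2 is Ti4+.

Ti4+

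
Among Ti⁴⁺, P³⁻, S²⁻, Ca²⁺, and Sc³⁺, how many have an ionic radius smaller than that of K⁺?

These species are isoelectronic with 18 electrons. The only difference is the number of protons: Ti⁴⁺ (Z=22), Sc³⁺ (Z=21), Ca²⁺ (Z=20), K⁺ (Z=19), S²⁻ (Z=16), P³⁻ (Z=15). The strongest nuclear pull (Ti⁴⁺) gives the smallest ion.
Relative to K⁺, the ions that are smaller are Ti⁴⁺, Sc³⁺, Ca²⁺. Count: 3.

3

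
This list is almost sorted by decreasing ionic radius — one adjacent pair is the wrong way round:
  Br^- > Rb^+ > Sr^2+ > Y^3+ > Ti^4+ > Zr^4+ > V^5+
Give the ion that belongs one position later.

Ti^4+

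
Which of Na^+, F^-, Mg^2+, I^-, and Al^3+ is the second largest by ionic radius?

Al^3+: 10 e⁻, Z=13, Mg^2+: 10 e⁻, Z=12, Na^+: 10 e⁻, Z=11, F^-: 10 e⁻, Z=9, I^-: 54 e⁻, Z=53. Al^3+ < Mg^2+ (isoelectronic, higher Z=13 is smaller); Mg^2+ < Na^+ (both 10 e⁻, Z=12>11); Na^+ < F^- (isoelectronic, higher Z=11 is smaller); F^- < I^- (same group, period 2 vs 5).
Full ascending order: Al^3+ < Mg^2+ < Na^+ < F^- < I^-. Counting from the largest, position 2 is F^-.

F^-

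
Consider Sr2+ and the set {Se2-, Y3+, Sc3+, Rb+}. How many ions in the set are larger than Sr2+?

Work out protons and electrons: Sc3+ (Z=21, 18 e⁻), Y3+ (Z=39, 36 e⁻), Sr2+ (Z=38, 36 e⁻), Rb+ (Z=37, 36 e⁻), Se2- (Z=34, 36 e⁻). Sc3+ < Y3+ (same group, period 4 vs 5); Y3+ < Sr2+ (both 36 e⁻, Z=39>38); Sr2+ < Rb+ (both 36 e⁻, Z=38>37); Rb+ < Se2- (both 36 e⁻, Z=37>34).
Relative to Sr2+, the ions that are larger are Rb+, Se2-. Count: 2.

2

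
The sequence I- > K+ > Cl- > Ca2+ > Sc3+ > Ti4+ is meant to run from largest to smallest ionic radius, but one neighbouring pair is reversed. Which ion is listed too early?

Check each adjacent pair. K+ and Cl- are reversed: they are isoelectronic (18 e⁻) and K has more protons than Cl (19 vs 17), making K+ smaller. No other neighbouring pair contradicts the periodic trends, so K+ is the ion listed too early.

K+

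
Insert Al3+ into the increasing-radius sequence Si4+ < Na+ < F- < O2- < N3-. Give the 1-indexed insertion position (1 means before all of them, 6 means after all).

2

These species are isoelectronic with 10 electrons. The only difference is the number of protons: Si4+ (Z=14), Al3+ (Z=13), Na+ (Z=11), F- (Z=9), O2- (Z=8), N3- (Z=7). The strongest nuclear pull (Si4+) gives the smallest ion.
With Al3+ included the full order is Si4+ < Al3+ < Na+ < F- < O2- < N3-, so it takes position 2.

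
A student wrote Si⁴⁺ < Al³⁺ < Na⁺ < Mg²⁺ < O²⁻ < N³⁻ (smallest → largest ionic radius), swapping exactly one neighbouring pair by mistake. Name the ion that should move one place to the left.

The pair Na⁺, Mg²⁺ is the wrong way round — both have 10 electrons but Z(Mg)=12 > Z(Na)=11, so Mg²⁺ should be the smaller of the two. All other adjacent pairs agree with periodic trends, so Mg²⁺ is the misplaced ion.

Mg²⁺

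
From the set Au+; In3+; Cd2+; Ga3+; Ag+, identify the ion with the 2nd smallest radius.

Electron counts and nuclear charges: Ga3+: 28 e⁻, Z=31, In3+: 46 e⁻, Z=49, Cd2+: 46 e⁻, Z=48, Ag+: 46 e⁻, Z=47, Au+: 78 e⁻, Z=79. Ga3+ < In3+ (same group, period 4 vs 5); In3+ < Cd2+ (isoelectronic, higher Z=49 is smaller); Cd2+ < Ag+ (isoelectronic, higher Z=48 is smaller); Ag+ < Au+ (same group, 1 shell fewer).
That gives Ga3+ < In3+ < Cd2+ < Ag+ < Au+. From the smallest end, number 2 is In3+.

In3+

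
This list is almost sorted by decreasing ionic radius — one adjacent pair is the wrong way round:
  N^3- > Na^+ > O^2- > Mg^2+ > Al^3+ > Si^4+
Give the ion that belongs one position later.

Na^+

The pair Na^+, O^2- is the wrong way round — Na^+ and O^2- share 10 electrons; the higher nuclear charge on Na (Z=11) contracts it more, so Na^+ < O^2-. All other adjacent pairs agree with periodic trends, so Na^+ is the misplaced ion.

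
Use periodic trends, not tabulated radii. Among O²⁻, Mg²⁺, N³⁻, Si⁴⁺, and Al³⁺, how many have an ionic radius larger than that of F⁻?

2

Each ion has 10 electrons. The ranking follows nuclear charge in reverse — greater Z gives a smaller radius. Si⁴⁺ (Z=14), Al³⁺ (Z=13), Mg²⁺ (Z=12), F⁻ (Z=9), O²⁻ (Z=8), N³⁻ (Z=7).
Overall: Si⁴⁺ < Al³⁺ < Mg²⁺ < F⁻ < O²⁻ < N³⁻. F⁻ has 3 below it and 2 above. So 2 are larger.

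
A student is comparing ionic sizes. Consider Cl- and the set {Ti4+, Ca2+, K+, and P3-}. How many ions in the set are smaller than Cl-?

Isoelectronic series (18 e⁻ each). Size is set by nuclear charge: more protons means a smaller ion. Ti4+ (Z=22), Ca2+ (Z=20), K+ (Z=19), Cl- (Z=17), P3- (Z=15).
Ordering all of them (including Cl-) by radius gives Ti4+ < Ca2+ < K+ < Cl- < P3-. Count: 3.

3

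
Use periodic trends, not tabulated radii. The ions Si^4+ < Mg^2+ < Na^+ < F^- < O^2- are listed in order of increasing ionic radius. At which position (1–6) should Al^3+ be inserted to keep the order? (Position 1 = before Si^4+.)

All of these have 10 electrons (isoelectronic). With the same electron cloud, the ion with the most protons pulls it in tightest. Nuclear charges: Si^4+ (Z=14), Al^3+ (Z=13), Mg^2+ (Z=12), Na^+ (Z=11), F^- (Z=9), O^2- (Z=8). Highest Z is smallest.
With Al^3+ included the full order is Si^4+ < Al^3+ < Mg^2+ < Na^+ < F^- < O^2-, so it takes position 2.

2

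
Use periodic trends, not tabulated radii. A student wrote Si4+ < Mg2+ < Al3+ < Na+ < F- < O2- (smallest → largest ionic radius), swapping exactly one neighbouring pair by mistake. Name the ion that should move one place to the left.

Al3+

Check each adjacent pair. Mg2+ and Al3+ are reversed: both have 10 electrons but Z(Al)=13 > Z(Mg)=12, so Al3+ should be the smaller of the two. No other neighbouring pair contradicts the periodic trends, so Al3+ is the ion listed too late.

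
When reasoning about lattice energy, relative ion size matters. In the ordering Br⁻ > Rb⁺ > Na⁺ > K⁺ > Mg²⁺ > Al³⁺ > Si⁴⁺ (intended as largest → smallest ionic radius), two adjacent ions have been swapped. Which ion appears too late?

Check each adjacent pair. Na⁺ and K⁺ are reversed: Na⁺ and K⁺ are in one column with the same charge; the lighter period-3 ion has one fewer shell and is smaller. No other neighbouring pair contradicts the periodic trends, so K⁺ is the ion listed too late.

K⁺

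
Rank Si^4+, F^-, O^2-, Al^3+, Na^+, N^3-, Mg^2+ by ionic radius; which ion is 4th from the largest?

Each ion has 10 electrons. The ranking follows nuclear charge in reverse — greater Z gives a smaller radius. Si^4+ (Z=14), Al^3+ (Z=13), Mg^2+ (Z=12), Na^+ (Z=11), F^- (Z=9), O^2- (Z=8), N^3- (Z=7).
So the order is Si^4+ < Al^3+ < Mg^2+ < Na^+ < F^- < O^2- < N^3-; the 4th-largest ion is Na^+.

Na^+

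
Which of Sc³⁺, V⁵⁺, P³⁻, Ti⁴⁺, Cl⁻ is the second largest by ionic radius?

All of these have 18 electrons (isoelectronic). With the same electron cloud, the ion with the most protons pulls it in tightest. Nuclear charges: V⁵⁺ (Z=23), Ti⁴⁺ (Z=22), Sc³⁺ (Z=21), Cl⁻ (Z=17), P³⁻ (Z=15). Highest Z is smallest.
Ordering: V⁵⁺ < Ti⁴⁺ < Sc³⁺ < Cl⁻ < P³⁻. The second largest is Cl⁻.

Cl⁻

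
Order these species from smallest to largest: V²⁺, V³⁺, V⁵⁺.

These are all V ions. Removing more electrons (higher positive charge) pulls the remaining electrons in closer, so V⁵⁺ is smallest and V²⁺ is largest.

V⁵⁺ < V³⁺ < V²⁺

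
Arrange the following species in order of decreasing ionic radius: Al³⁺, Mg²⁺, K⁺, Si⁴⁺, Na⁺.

K⁺ > Na⁺ > Mg²⁺ > Al³⁺ > Si⁴⁺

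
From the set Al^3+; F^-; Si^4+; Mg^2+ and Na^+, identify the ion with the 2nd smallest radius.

These species are isoelectronic with 10 electrons. The only difference is the number of protons: Si^4+ (Z=14), Al^3+ (Z=13), Mg^2+ (Z=12), Na^+ (Z=11), F^- (Z=9). The strongest nuclear pull (Si^4+) gives the smallest ion.
That gives Si^4+ < Al^3+ < Mg^2+ < Na^+ < F^-. From the smallest end, number 2 is Al^3+.

Al^3+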